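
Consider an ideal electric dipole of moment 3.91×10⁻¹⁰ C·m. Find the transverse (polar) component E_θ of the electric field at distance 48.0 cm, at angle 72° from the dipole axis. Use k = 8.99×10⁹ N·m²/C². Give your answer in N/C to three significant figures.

E_θ ≈ 30.2 N/C

For a dipole, E_θ = (kp sinθ)/r³.
kp/r³ = (8.99×10⁹)(3.91×10⁻¹⁰)/(0.480)³ = 31.78 N/C.
E_θ = 31.78·sin72° = 30.23 N/C.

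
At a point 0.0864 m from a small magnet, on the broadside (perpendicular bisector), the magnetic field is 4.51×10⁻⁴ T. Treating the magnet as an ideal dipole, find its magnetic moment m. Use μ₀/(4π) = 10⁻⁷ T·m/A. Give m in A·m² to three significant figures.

In the equatorial plane B = (μ₀/4π)·m/r³, so m = Br³·4π/(μ₀).
m = (4.51×10⁻⁴)·(0.0864)³ / (10⁻⁷) = 2.909 A·m².

m ≈ 2.91 A·m²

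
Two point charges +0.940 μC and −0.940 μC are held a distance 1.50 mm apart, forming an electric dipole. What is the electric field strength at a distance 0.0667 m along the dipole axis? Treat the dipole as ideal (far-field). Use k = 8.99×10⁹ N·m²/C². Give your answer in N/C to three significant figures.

Dipole moment p = qd = (9.40×10⁻⁷ C)(0.00150 m) = 1.41×10⁻⁹ C·m.
On the dipole axis E = 2kp/r³.
E = 2·(8.99×10⁹)(1.41×10⁻⁹) / (0.0667)³ = 8.543×10⁴ N/C.

E ≈ 8.54×10⁴ N/C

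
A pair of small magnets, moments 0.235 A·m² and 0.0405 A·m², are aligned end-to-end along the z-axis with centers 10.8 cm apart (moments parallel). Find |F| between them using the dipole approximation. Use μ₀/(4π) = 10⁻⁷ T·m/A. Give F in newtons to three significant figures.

F ≈ 4.20×10⁻⁵ N

On-axis B of dipole 1: B = (μ₀/4π)·2m₁/r³. Force on dipole 2: F = m₂·dB/dr.
dB/dr = −(μ₀/4π)·6m₁/r⁴, so |F| = (μ₀/4π)·6m₁m₂/r⁴.
F = 6(10⁻⁷)(0.235)(0.0405)/(0.108)⁴ = 4.197×10⁻⁵ N.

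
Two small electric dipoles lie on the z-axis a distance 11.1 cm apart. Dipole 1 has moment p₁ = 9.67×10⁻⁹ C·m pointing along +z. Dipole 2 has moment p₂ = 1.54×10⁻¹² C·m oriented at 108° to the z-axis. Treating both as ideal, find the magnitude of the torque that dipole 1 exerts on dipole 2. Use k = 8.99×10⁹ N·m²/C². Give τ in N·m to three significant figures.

The second dipole sits on the axis of the first, so the field there is axial: E₁ = 2kp₁/r³ along +z.
E₁ = 2(8.99×10⁹)(9.67×10⁻⁹)/(0.111)³ = 1.271×10⁵ N/C.
Torque on the second dipole: τ = p₂ E₁ sinθ.
τ = (1.54×10⁻¹²)(1.271×10⁵)·sin108° = 1.862×10⁻⁷ N·m.

τ ≈ 1.86×10⁻⁷ N·m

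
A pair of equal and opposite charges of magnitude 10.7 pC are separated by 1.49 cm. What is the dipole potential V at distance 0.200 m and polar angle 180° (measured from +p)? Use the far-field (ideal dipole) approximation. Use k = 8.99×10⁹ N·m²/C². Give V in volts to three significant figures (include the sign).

V ≈ -0.0358 V

Dipole moment p = qd = (1.07×10⁻¹¹ C)(0.0149 m) = 1.594×10⁻¹³ C·m.
The dipole potential is V = kp cosθ / r².
V = (8.99×10⁹)(1.594×10⁻¹³)·cos180° / (0.200)² = -0.03583 V.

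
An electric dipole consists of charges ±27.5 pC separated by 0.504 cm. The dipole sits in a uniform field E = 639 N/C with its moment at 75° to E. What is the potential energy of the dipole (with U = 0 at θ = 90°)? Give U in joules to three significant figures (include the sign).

Dipole moment p = qd = (2.75×10⁻¹¹ C)(0.00504 m) = 1.386×10⁻¹³ C·m.
U = −p·E = −pE cosθ.
U = −(1.386×10⁻¹³)(639)·cos75° = -2.292×10⁻¹¹ J.

U ≈ -2.29×10⁻¹¹ J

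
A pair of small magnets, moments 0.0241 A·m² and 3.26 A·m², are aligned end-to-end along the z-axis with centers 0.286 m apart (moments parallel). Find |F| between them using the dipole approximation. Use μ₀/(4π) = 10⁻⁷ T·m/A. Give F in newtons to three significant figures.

F ≈ 7.05×10⁻⁶ N

On-axis B of dipole 1: B = (μ₀/4π)·2m₁/r³. Force on dipole 2: F = m₂·dB/dr.
dB/dr = −(μ₀/4π)·6m₁/r⁴, so |F| = (μ₀/4π)·6m₁m₂/r⁴.
F = 6(10⁻⁷)(0.0241)(3.26)/(0.286)⁴ = 7.046×10⁻⁶ N.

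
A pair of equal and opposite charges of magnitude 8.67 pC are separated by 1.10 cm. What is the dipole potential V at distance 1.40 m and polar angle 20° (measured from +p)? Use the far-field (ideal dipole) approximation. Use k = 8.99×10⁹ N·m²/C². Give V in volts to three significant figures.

Dipole moment p = qd = (8.67×10⁻¹² C)(0.0110 m) = 9.537×10⁻¹⁴ C·m.
The dipole potential is V = kp cosθ / r².
V = (8.99×10⁹)(9.537×10⁻¹⁴)·cos20° / (1.40)² = 4.111×10⁻⁴ V.

V ≈ 4.11×10⁻⁴ V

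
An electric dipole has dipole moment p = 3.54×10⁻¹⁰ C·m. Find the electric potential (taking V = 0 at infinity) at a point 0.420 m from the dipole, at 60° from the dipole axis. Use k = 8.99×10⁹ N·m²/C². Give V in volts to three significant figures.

V ≈ 9.02 V

The dipole potential is V = kp cosθ / r².
V = (8.99×10⁹)(3.54×10⁻¹⁰)·cos60° / (0.420)² = 9.021 V.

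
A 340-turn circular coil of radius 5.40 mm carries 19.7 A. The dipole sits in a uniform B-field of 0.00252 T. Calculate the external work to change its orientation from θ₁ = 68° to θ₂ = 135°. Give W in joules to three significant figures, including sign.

m = NIA = NIπa² = 340·(19.7)·π·(0.00540)² = 0.6136 A·m².
W_ext = ΔU = −mB cosθ₂ + mB cosθ₁ = mB(cosθ₁ − cosθ₂).
W = (0.6136)(0.00252)·(cos68° − cos135°) = (0.001546)·(+1.0817) = 0.001673 J.

W ≈ 0.00167 J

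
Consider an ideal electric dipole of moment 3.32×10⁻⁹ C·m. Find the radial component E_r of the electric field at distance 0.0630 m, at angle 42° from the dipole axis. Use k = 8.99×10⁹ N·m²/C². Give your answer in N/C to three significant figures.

For a dipole, E_r = (2kp cosθ)/r³.
kp/r³ = (8.99×10⁹)(3.32×10⁻⁹)/(0.0630)³ = 1.194×10⁵ N/C.
E_r = 2·1.194×10⁵·cos42° = 1.774×10⁵ N/C.

E_r ≈ 1.77×10⁵ N/C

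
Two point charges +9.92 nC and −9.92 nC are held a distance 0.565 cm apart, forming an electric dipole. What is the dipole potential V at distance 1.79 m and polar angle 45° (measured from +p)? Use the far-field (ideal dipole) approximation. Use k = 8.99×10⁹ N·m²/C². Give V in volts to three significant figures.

V ≈ 0.111 V

Dipole moment p = qd = (9.92×10⁻⁹ C)(0.00565 m) = 5.605×10⁻¹¹ C·m.
The dipole potential is V = kp cosθ / r².
V = (8.99×10⁹)(5.605×10⁻¹¹)·cos45° / (1.79)² = 0.1112 V.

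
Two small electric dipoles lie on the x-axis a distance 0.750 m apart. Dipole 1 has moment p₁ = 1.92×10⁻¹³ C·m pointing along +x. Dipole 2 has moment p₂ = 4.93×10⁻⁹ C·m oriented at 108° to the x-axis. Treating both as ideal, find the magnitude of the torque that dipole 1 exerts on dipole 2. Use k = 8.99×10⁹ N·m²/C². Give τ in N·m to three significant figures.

τ ≈ 3.84×10⁻¹¹ N·m

The second dipole sits on the axis of the first, so the field there is axial: E₁ = 2kp₁/r³ along +x.
E₁ = 2(8.99×10⁹)(1.92×10⁻¹³)/(0.750)³ = 0.008183 N/C.
Torque on the second dipole: τ = p₂ E₁ sinθ.
τ = (4.93×10⁻⁹)(0.008183)·sin108° = 3.837×10⁻¹¹ N·m.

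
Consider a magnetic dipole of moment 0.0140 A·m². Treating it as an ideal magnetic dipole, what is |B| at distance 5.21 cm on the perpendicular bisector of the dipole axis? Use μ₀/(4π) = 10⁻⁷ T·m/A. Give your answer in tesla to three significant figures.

B ≈ 9.90×10⁻⁶ T

In the equatorial plane B = (μ₀/4π)·m/r³ (half the axial value).
B = (10⁻⁷)·(0.0140) / (0.0521)³ = 9.900×10⁻⁶ T.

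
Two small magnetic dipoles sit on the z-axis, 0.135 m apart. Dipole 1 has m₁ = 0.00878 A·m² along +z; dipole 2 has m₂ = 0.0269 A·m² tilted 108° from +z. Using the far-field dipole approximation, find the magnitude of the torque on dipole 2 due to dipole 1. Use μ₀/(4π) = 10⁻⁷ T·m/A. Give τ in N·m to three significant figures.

τ ≈ 1.83×10⁻⁸ N·m

Dipole B is on the axis of dipole A, so B₁ there is axial: B₁ = (μ₀/4π)·2m₁/r³ along +z.
B₁ = 2(10⁻⁷)(0.00878)/(0.135)³ = 7.137×10⁻⁷ T.
τ = m₂ B₁ sinθ.
τ = (0.0269)(7.137×10⁻⁷)·sin108° = 1.826×10⁻⁸ N·m.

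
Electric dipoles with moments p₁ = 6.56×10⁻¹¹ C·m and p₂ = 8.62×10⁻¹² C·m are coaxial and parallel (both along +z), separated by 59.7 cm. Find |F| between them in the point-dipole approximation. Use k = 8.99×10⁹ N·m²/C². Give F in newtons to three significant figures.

On-axis field of dipole 1 at distance r: E = 2kp₁/r³. Force on dipole 2 is F = p₂·dE/dr (gradient along axis).
dE/dr = −6kp₁/r⁴, so |F| = 6kp₁p₂/r⁴ (attractive for aligned moments).
F = 6(8.99×10⁹)(6.56×10⁻¹¹)(8.62×10⁻¹²)/(0.597)⁴ = 2.401×10⁻¹⁰ N.

F ≈ 2.40×10⁻¹⁰ N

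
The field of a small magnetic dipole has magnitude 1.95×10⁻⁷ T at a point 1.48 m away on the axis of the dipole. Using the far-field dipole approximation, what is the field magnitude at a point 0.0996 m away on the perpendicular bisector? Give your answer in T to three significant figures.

B ≈ 3.20×10⁻⁴ T

Dipole fields scale as 1/r³ in the far field.
The axial field is twice the equatorial field at the same r, so the geometry factor is 1/2.
B₂ = B₁ · (1/2) · (r₁/r₂)³ = 1.95×10⁻⁷ · 0.5 · (1.48/0.0996)³.
(r₁/r₂)³ = (14.86)³ = 3281.
B₂ ≈ 3.199×10⁻⁴ T.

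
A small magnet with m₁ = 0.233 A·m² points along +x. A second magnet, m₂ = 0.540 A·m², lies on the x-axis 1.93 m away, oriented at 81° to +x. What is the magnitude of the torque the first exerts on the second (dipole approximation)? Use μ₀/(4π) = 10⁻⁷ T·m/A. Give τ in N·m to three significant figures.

τ ≈ 3.46×10⁻⁹ N·m

Dipole B is on the axis of dipole A, so B₁ there is axial: B₁ = (μ₀/4π)·2m₁/r³ along +x.
B₁ = 2(10⁻⁷)(0.233)/(1.93)³ = 6.482×10⁻⁹ T.
τ = m₂ B₁ sinθ.
τ = (0.540)(6.482×10⁻⁹)·sin81° = 3.457×10⁻⁹ N·m.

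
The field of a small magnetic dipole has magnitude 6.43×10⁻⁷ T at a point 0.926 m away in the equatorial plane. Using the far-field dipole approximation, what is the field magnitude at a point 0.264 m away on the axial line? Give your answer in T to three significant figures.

Dipole fields scale as 1/r³ in the far field.
The axial field is twice the equatorial field at the same r, so the geometry factor is 2/1.
B₂ = B₁ · (2/1) · (r₁/r₂)³ = 6.43×10⁻⁷ · 2 · (0.926/0.264)³.
(r₁/r₂)³ = (3.508)³ = 43.15.
B₂ ≈ 5.550×10⁻⁵ T.

B ≈ 5.55×10⁻⁵ T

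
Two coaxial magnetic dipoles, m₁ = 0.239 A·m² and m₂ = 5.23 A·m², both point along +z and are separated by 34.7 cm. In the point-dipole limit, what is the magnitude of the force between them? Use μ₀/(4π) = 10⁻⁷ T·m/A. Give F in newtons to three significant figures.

F ≈ 5.17×10⁻⁵ N

On-axis B of dipole 1: B = (μ₀/4π)·2m₁/r³. Force on dipole 2: F = m₂·dB/dr.
dB/dr = −(μ₀/4π)·6m₁/r⁴, so |F| = (μ₀/4π)·6m₁m₂/r⁴.
F = 6(10⁻⁷)(0.239)(5.23)/(0.347)⁴ = 5.173×10⁻⁵ N.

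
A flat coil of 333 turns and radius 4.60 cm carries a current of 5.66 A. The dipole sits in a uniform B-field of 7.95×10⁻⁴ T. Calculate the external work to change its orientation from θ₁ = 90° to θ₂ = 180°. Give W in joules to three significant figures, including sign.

W ≈ 0.00996 J

m = NIA = NIπa² = 333·(5.66)·π·(0.0460)² = 12.53 A·m².
W_ext = ΔU = −mB cosθ₂ + mB cosθ₁ = mB(cosθ₁ − cosθ₂).
W = (12.53)(7.95×10⁻⁴)·(cos90° − cos180°) = (0.009961)·(+1.0000) = 0.009961 J.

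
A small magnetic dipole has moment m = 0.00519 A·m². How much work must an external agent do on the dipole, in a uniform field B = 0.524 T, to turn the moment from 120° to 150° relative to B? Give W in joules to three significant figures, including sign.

W ≈ 9.95×10⁻⁴ J

W_ext = ΔU = −mB cosθ₂ + mB cosθ₁ = mB(cosθ₁ − cosθ₂).
W = (0.00519)(0.524)·(cos120° − cos150°) = (0.002720)·(+0.3660) = 9.954×10⁻⁴ J.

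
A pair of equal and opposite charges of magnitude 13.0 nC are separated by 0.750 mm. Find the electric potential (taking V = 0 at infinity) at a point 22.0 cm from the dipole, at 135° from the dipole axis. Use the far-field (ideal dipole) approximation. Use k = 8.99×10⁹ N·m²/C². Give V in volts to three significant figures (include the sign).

Dipole moment p = qd = (1.30×10⁻⁸ C)(7.50×10⁻⁴ m) = 9.75×10⁻¹² C·m.
The dipole potential is V = kp cosθ / r².
V = (8.99×10⁹)(9.75×10⁻¹²)·cos135° / (0.220)² = -1.281 V.

V ≈ -1.28 V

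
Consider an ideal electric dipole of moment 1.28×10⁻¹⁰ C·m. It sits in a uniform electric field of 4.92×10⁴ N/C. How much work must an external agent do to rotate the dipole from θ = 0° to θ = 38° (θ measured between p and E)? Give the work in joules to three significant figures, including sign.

W ≈ 1.34×10⁻⁶ J

W_ext = ΔU = U(θ₂) − U(θ₁) = −pE cosθ₂ − (−pE cosθ₁) = pE(cosθ₁ − cosθ₂).
W = (1.28×10⁻¹⁰)(4.92×10⁴)·(cos0° − cos38°) = (6.298×10⁻⁶)·(+0.2120) = 1.335×10⁻⁶ J.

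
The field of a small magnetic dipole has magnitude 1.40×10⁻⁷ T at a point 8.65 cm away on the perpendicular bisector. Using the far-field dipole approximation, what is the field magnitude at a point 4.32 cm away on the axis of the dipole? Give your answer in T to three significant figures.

B ≈ 2.25×10⁻⁶ T

Dipole fields scale as 1/r³ in the far field.
The axial field is twice the equatorial field at the same r, so the geometry factor is 2/1.
B₂ = B₁ · (2/1) · (r₁/r₂)³ = 1.40×10⁻⁷ · 2 · (8.65/4.32)³.
(r₁/r₂)³ = (2.002)³ = 8.028.
B₂ ≈ 2.248×10⁻⁶ T.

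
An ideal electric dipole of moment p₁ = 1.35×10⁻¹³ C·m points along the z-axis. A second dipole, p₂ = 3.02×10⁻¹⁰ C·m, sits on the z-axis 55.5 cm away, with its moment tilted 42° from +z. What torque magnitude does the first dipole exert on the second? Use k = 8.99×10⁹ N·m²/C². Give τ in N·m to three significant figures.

The second dipole sits on the axis of the first, so the field there is axial: E₁ = 2kp₁/r³ along +z.
E₁ = 2(8.99×10⁹)(1.35×10⁻¹³)/(0.555)³ = 0.01420 N/C.
Torque on the second dipole: τ = p₂ E₁ sinθ.
τ = (3.02×10⁻¹⁰)(0.01420)·sin42° = 2.869×10⁻¹² N·m.

τ ≈ 2.87×10⁻¹² N·m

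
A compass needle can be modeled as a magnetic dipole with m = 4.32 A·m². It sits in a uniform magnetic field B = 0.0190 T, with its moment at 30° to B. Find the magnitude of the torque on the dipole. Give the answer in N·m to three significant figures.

Torque on a magnetic dipole: τ = mB sinθ.
τ = (4.32)(0.0190)·sin30° = 0.04104 N·m.

τ ≈ 0.0410 N·m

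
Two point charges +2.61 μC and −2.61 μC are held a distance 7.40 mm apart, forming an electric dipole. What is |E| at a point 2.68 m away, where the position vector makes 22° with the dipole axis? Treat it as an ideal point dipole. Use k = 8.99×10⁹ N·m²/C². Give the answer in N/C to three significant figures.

Dipole moment p = qd = (2.61×10⁻⁶ C)(0.00740 m) = 1.931×10⁻⁸ C·m.
At angle θ the dipole field magnitude is E = (kp/r³)·√(1 + 3cos²θ).
kp/r³ = (8.99×10⁹)(1.931×10⁻⁸) / (2.68)³ = 9.019 N/C.
√(1 + 3cos²22°) = √(1 + 3·0.8597) = √3.5790 ≈ 1.8918.
E ≈ 9.019 × 1.892 = 17.06 N/C.

E ≈ 17.1 N/C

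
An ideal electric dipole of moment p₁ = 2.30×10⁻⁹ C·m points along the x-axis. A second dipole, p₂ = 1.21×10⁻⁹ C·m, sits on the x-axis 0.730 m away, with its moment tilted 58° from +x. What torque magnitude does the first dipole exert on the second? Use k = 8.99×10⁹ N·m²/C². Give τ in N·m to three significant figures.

τ ≈ 1.09×10⁻⁷ N·m

The second dipole sits on the axis of the first, so the field there is axial: E₁ = 2kp₁/r³ along +x.
E₁ = 2(8.99×10⁹)(2.30×10⁻⁹)/(0.730)³ = 106.3 N/C.
Torque on the second dipole: τ = p₂ E₁ sinθ.
τ = (1.21×10⁻⁹)(106.3)·sin58° = 1.091×10⁻⁷ N·m.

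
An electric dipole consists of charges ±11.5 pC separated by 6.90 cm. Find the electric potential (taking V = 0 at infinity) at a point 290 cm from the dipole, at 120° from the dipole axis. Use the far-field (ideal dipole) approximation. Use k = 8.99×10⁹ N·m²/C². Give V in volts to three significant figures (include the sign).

Dipole moment p = qd = (1.15×10⁻¹¹ C)(0.0690 m) = 7.935×10⁻¹³ C·m.
The dipole potential is V = kp cosθ / r².
V = (8.99×10⁹)(7.935×10⁻¹³)·cos120° / (2.90)² = -4.241×10⁻⁴ V.

V ≈ -4.24×10⁻⁴ V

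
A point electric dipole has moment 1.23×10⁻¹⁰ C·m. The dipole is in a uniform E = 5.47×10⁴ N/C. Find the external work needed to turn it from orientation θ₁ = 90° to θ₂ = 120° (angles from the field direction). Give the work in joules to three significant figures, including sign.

W ≈ 3.36×10⁻⁶ J

W_ext = ΔU = U(θ₂) − U(θ₁) = −pE cosθ₂ − (−pE cosθ₁) = pE(cosθ₁ − cosθ₂).
W = (1.23×10⁻¹⁰)(5.47×10⁴)·(cos90° − cos120°) = (6.728×10⁻⁶)·(+0.5000) = 3.364×10⁻⁶ J.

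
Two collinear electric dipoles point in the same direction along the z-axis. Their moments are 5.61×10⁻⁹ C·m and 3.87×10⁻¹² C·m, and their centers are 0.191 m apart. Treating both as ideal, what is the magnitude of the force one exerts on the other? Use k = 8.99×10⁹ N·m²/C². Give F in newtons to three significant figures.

F ≈ 8.80×10⁻⁷ N

On-axis field of dipole 1 at distance r: E = 2kp₁/r³. Force on dipole 2 is F = p₂·dE/dr (gradient along axis).
dE/dr = −6kp₁/r⁴, so |F| = 6kp₁p₂/r⁴ (attractive for aligned moments).
F = 6(8.99×10⁹)(5.61×10⁻⁹)(3.87×10⁻¹²)/(0.191)⁴ = 8.799×10⁻⁷ N.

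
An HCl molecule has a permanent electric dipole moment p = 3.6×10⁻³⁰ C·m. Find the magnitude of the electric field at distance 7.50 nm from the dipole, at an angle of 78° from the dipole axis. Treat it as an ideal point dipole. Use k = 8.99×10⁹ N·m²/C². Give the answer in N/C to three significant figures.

E ≈ 8.15×10⁴ N/C

At angle θ the dipole field magnitude is E = (kp/r³)·√(1 + 3cos²θ).
kp/r³ = (8.99×10⁹)(3.60×10⁻³⁰) / (7.50×10⁻⁹)³ = 7.671×10⁴ N/C.
√(1 + 3cos²78°) = √(1 + 3·0.0432) = √1.1297 ≈ 1.0629.
E ≈ 7.671×10⁴ × 1.063 = 8.154×10⁴ N/C.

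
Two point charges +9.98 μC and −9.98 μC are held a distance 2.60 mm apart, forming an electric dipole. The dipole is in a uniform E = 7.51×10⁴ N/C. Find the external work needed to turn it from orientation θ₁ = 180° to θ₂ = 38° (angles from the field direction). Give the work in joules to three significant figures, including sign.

W ≈ -0.00348 J

Dipole moment p = qd = (9.98×10⁻⁶ C)(0.00260 m) = 2.595×10⁻⁸ C·m.
W_ext = ΔU = U(θ₂) − U(θ₁) = −pE cosθ₂ − (−pE cosθ₁) = pE(cosθ₁ − cosθ₂).
W = (2.595×10⁻⁸)(7.51×10⁴)·(cos180° − cos38°) = (0.001949)·(-1.7880) = -0.003485 J.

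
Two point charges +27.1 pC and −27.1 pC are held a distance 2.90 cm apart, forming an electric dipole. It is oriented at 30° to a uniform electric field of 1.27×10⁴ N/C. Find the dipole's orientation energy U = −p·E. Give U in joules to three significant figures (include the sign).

Dipole moment p = qd = (2.71×10⁻¹¹ C)(0.0290 m) = 7.859×10⁻¹³ C·m.
U = −p·E = −pE cosθ.
U = −(7.859×10⁻¹³)(1.27×10⁴)·cos30° = -8.644×10⁻⁹ J.

U ≈ -8.64×10⁻⁹ J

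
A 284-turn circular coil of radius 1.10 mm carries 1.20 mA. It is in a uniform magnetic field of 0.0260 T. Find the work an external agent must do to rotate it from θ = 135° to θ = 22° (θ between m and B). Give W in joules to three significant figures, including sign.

m = NIA = NIπa² = 284·(0.00120)·π·(0.00110)² = 1.295×10⁻⁶ A·m².
W_ext = ΔU = −mB cosθ₂ + mB cosθ₁ = mB(cosθ₁ − cosθ₂).
W = (1.295×10⁻⁶)(0.0260)·(cos135° − cos22°) = (3.367×10⁻⁸)·(-1.6343) = -5.503×10⁻⁸ J.

W ≈ -5.50×10⁻⁸ J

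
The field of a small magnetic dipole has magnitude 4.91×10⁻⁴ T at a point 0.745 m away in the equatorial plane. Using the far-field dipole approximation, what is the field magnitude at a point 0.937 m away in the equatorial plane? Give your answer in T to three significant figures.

B ≈ 2.47×10⁻⁴ T

Dipole fields scale as 1/r³ in the far field; the geometry is the same at both points.
B₂ = B₁ · (r₁/r₂)³ = 4.91×10⁻⁴ · (0.745/0.937)³.
(r₁/r₂)³ = (0.7951)³ = 0.5026.
B₂ ≈ 2.468×10⁻⁴ T.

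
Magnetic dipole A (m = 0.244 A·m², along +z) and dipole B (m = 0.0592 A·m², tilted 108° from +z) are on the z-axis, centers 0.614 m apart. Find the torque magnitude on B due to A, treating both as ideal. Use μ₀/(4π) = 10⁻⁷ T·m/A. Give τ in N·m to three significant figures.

τ ≈ 1.19×10⁻⁸ N·m

Dipole B is on the axis of dipole A, so B₁ there is axial: B₁ = (μ₀/4π)·2m₁/r³ along +z.
B₁ = 2(10⁻⁷)(0.244)/(0.614)³ = 2.108×10⁻⁷ T.
τ = m₂ B₁ sinθ.
τ = (0.0592)(2.108×10⁻⁷)·sin108° = 1.187×10⁻⁸ N·m.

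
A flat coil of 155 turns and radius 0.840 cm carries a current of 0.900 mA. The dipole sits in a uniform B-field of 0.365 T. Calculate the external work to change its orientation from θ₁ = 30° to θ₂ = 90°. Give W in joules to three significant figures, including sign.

W ≈ 9.77×10⁻⁶ J

m = NIA = NIπa² = 155·(9.00×10⁻⁴)·π·(0.00840)² = 3.092×10⁻⁵ A·m².
W_ext = ΔU = −mB cosθ₂ + mB cosθ₁ = mB(cosθ₁ − cosθ₂).
W = (3.092×10⁻⁵)(0.365)·(cos30° − cos90°) = (1.129×10⁻⁵)·(+0.8660) = 9.774×10⁻⁶ J.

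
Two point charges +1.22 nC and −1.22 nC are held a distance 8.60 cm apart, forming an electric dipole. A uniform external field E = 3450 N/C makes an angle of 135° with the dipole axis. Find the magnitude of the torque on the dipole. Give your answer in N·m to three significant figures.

τ ≈ 2.56×10⁻⁷ N·m

Dipole moment p = qd = (1.22×10⁻⁹ C)(0.0860 m) = 1.049×10⁻¹⁰ C·m.
Torque on an electric dipole: τ = pE sinθ.
τ = (1.049×10⁻¹⁰)(3450)·sin135° = 2.559×10⁻⁷ N·m.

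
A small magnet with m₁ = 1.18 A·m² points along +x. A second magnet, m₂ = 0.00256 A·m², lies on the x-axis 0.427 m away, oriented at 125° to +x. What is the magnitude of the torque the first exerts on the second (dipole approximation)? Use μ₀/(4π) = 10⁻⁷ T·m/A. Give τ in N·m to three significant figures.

τ ≈ 6.36×10⁻⁹ N·m

Dipole B is on the axis of dipole A, so B₁ there is axial: B₁ = (μ₀/4π)·2m₁/r³ along +x.
B₁ = 2(10⁻⁷)(1.18)/(0.427)³ = 3.031×10⁻⁶ T.
τ = m₂ B₁ sinθ.
τ = (0.00256)(3.031×10⁻⁶)·sin125° = 6.357×10⁻⁹ N·m.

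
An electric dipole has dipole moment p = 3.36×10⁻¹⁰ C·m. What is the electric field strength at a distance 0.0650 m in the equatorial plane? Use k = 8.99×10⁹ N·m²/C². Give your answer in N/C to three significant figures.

On the perpendicular bisector E = kp/r³ (half the axial value at the same distance).
E = (8.99×10⁹)(3.36×10⁻¹⁰) / (0.0650)³ = 1.100×10⁴ N/C.

E ≈ 1.10×10⁴ N/C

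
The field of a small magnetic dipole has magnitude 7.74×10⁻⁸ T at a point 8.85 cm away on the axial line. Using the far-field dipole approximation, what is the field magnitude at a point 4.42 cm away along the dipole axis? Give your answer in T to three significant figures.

B ≈ 6.21×10⁻⁷ T

Dipole fields scale as 1/r³ in the far field; the geometry is the same at both points.
B₂ = B₁ · (r₁/r₂)³ = 7.74×10⁻⁸ · (8.85/4.42)³.
(r₁/r₂)³ = (2.002)³ = 8.027.
B₂ ≈ 6.213×10⁻⁷ T.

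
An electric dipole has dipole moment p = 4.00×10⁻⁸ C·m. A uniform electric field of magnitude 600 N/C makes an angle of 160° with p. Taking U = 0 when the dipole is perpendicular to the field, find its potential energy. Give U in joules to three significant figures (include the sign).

U ≈ 2.26×10⁻⁵ J

U = −p·E = −pE cosθ.
U = −(4.00×10⁻⁸)(600)·cos160° = 2.255×10⁻⁵ J.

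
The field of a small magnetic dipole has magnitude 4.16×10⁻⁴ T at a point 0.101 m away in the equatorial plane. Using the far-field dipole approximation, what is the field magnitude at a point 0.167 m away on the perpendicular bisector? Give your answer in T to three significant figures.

B ≈ 9.20×10⁻⁵ T

Dipole fields scale as 1/r³ in the far field; the geometry is the same at both points.
B₂ = B₁ · (r₁/r₂)³ = 4.16×10⁻⁴ · (0.101/0.167)³.
(r₁/r₂)³ = (0.6048)³ = 0.2212.
B₂ ≈ 9.203×10⁻⁵ T.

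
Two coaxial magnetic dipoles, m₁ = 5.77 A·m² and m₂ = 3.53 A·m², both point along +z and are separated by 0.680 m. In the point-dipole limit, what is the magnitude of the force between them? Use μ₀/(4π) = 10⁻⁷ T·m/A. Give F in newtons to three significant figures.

F ≈ 5.72×10⁻⁵ N

On-axis B of dipole 1: B = (μ₀/4π)·2m₁/r³. Force on dipole 2: F = m₂·dB/dr.
dB/dr = −(μ₀/4π)·6m₁/r⁴, so |F| = (μ₀/4π)·6m₁m₂/r⁴.
F = 6(10⁻⁷)(5.77)(3.53)/(0.680)⁴ = 5.716×10⁻⁵ N.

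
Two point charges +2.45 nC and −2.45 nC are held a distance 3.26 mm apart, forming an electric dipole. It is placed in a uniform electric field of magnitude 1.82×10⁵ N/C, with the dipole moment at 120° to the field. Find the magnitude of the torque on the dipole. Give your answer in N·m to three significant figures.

τ ≈ 1.26×10⁻⁶ N·m

Dipole moment p = qd = (2.45×10⁻⁹ C)(0.00326 m) = 7.987×10⁻¹² C·m.
Torque on an electric dipole: τ = pE sinθ.
τ = (7.987×10⁻¹²)(1.82×10⁵)·sin120° = 1.259×10⁻⁶ N·m.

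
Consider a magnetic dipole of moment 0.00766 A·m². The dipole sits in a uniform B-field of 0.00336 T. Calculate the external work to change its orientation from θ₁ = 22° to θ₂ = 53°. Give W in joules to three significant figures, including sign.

W_ext = ΔU = −mB cosθ₂ + mB cosθ₁ = mB(cosθ₁ − cosθ₂).
W = (0.00766)(0.00336)·(cos22° − cos53°) = (2.574×10⁻⁵)·(+0.3254) = 8.374×10⁻⁶ J.

W ≈ 8.37×10⁻⁶ J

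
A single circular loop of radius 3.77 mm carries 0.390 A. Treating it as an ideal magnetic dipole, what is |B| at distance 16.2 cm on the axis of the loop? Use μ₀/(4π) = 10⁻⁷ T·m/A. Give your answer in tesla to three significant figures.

Magnetic moment m = IA = Iπa² = (0.390)·π·(0.00377)² = 1.741×10⁻⁵ A·m².
On axis B = (μ₀/4π)·2m/r³.
B = 2·(10⁻⁷)·(1.741×10⁻⁵) / (0.162)³ = 8.190×10⁻¹⁰ T.

B ≈ 8.19×10⁻¹⁰ T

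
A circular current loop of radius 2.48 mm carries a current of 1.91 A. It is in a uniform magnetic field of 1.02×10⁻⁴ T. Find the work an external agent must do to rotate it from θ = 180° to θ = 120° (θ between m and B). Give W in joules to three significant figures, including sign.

W ≈ -1.88×10⁻⁹ J

Magnetic moment m = IA = Iπa² = (1.91)·π·(0.00248)² = 3.691×10⁻⁵ A·m².
W_ext = ΔU = −mB cosθ₂ + mB cosθ₁ = mB(cosθ₁ − cosθ₂).
W = (3.691×10⁻⁵)(1.02×10⁻⁴)·(cos180° − cos120°) = (3.765×10⁻⁹)·(-0.5000) = -1.882×10⁻⁹ J.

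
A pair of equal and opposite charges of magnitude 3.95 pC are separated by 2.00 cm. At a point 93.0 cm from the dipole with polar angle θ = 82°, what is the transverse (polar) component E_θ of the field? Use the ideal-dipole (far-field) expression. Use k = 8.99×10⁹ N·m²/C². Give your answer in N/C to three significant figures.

Dipole moment p = qd = (3.95×10⁻¹² C)(0.0200 m) = 7.90×10⁻¹⁴ C·m.
For a dipole, E_θ = (kp sinθ)/r³.
kp/r³ = (8.99×10⁹)(7.90×10⁻¹⁴)/(0.930)³ = 8.830×10⁻⁴ N/C.
E_θ = 8.830×10⁻⁴·sin82° = 8.744×10⁻⁴ N/C.

E_θ ≈ 8.74×10⁻⁴ N/C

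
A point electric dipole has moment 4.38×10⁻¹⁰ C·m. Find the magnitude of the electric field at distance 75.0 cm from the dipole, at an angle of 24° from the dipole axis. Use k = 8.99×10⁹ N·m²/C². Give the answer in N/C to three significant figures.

At angle θ the dipole field magnitude is E = (kp/r³)·√(1 + 3cos²θ).
kp/r³ = (8.99×10⁹)(4.38×10⁻¹⁰) / (0.750)³ = 9.334 N/C.
√(1 + 3cos²24°) = √(1 + 3·0.8346) = √3.5037 ≈ 1.8718.
E ≈ 9.334 × 1.872 = 17.47 N/C.

E ≈ 17.5 N/C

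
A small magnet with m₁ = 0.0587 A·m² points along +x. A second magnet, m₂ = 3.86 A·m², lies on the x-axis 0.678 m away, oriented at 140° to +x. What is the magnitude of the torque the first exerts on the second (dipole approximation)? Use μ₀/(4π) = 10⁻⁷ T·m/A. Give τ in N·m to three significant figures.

τ ≈ 9.35×10⁻⁸ N·m

Dipole B is on the axis of dipole A, so B₁ there is axial: B₁ = (μ₀/4π)·2m₁/r³ along +x.
B₁ = 2(10⁻⁷)(0.0587)/(0.678)³ = 3.767×10⁻⁸ T.
τ = m₂ B₁ sinθ.
τ = (3.86)(3.767×10⁻⁸)·sin140° = 9.346×10⁻⁸ N·m.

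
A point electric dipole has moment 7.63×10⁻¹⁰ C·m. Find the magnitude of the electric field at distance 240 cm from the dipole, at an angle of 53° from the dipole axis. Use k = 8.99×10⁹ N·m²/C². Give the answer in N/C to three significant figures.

E ≈ 0.717 N/C

At angle θ the dipole field magnitude is E = (kp/r³)·√(1 + 3cos²θ).
kp/r³ = (8.99×10⁹)(7.63×10⁻¹⁰) / (2.40)³ = 0.4962 N/C.
√(1 + 3cos²53°) = √(1 + 3·0.3622) = √2.0865 ≈ 1.4445.
E ≈ 0.4962 × 1.444 = 0.7167 N/C.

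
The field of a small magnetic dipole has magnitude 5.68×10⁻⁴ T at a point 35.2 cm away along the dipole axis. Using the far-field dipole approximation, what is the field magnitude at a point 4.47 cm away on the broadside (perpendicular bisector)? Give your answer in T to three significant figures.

B ≈ 0.139 T

Dipole fields scale as 1/r³ in the far field.
The axial field is twice the equatorial field at the same r, so the geometry factor is 1/2.
B₂ = B₁ · (1/2) · (r₁/r₂)³ = 5.68×10⁻⁴ · 0.5 · (35.2/4.47)³.
(r₁/r₂)³ = (7.875)³ = 488.3.
B₂ ≈ 0.1387 T.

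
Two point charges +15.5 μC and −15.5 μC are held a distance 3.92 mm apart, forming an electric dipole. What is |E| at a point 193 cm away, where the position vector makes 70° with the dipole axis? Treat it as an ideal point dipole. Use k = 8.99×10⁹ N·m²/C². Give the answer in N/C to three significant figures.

Dipole moment p = qd = (1.55×10⁻⁵ C)(0.00392 m) = 6.076×10⁻⁸ C·m.
At angle θ the dipole field magnitude is E = (kp/r³)·√(1 + 3cos²θ).
kp/r³ = (8.99×10⁹)(6.076×10⁻⁸) / (1.93)³ = 75.98 N/C.
√(1 + 3cos²70°) = √(1 + 3·0.1170) = √1.3509 ≈ 1.1623.
E ≈ 75.98 × 1.162 = 88.31 N/C.

E ≈ 88.3 N/C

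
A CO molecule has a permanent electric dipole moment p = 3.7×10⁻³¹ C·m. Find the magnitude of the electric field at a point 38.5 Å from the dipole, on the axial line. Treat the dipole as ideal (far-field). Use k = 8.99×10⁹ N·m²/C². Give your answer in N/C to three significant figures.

On the dipole axis E = 2kp/r³.
E = 2·(8.99×10⁹)(3.70×10⁻³¹) / (3.85×10⁻⁹)³ = 1.166×10⁵ N/C.

E ≈ 1.17×10⁵ N/C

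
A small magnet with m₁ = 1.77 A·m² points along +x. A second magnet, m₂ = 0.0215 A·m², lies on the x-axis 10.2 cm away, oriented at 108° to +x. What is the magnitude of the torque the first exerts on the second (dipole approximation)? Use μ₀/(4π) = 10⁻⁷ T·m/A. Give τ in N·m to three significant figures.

τ ≈ 6.82×10⁻⁶ N·m

Dipole B is on the axis of dipole A, so B₁ there is axial: B₁ = (μ₀/4π)·2m₁/r³ along +x.
B₁ = 2(10⁻⁷)(1.77)/(0.102)³ = 3.336×10⁻⁴ T.
τ = m₂ B₁ sinθ.
τ = (0.0215)(3.336×10⁻⁴)·sin108° = 6.821×10⁻⁶ N·m.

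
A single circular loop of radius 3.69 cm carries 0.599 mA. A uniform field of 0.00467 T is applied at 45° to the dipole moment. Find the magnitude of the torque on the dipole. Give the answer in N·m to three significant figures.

Magnetic moment m = IA = Iπa² = (5.99×10⁻⁴)·π·(0.0369)² = 2.562×10⁻⁶ A·m².
Torque on a magnetic dipole: τ = mB sinθ.
τ = (2.562×10⁻⁶)(0.00467)·sin45° = 8.460×10⁻⁹ N·m.

τ ≈ 8.46×10⁻⁹ N·m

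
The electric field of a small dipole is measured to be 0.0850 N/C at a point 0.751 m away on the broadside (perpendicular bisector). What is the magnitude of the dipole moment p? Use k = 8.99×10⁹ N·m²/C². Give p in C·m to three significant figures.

In the equatorial plane E = kp/r³, so p = Er³/(k).
p = (0.0850)·(0.751)³ / (8.99×10⁹) = 4.005×10⁻¹² C·m.

p ≈ 4.00×10⁻¹² C·m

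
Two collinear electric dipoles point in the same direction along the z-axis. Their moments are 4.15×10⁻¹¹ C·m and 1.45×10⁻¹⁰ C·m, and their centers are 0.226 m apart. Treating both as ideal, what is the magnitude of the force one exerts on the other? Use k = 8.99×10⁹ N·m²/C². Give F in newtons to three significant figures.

F ≈ 1.24×10⁻⁷ N

On-axis field of dipole 1 at distance r: E = 2kp₁/r³. Force on dipole 2 is F = p₂·dE/dr (gradient along axis).
dE/dr = −6kp₁/r⁴, so |F| = 6kp₁p₂/r⁴ (attractive for aligned moments).
F = 6(8.99×10⁹)(4.15×10⁻¹¹)(1.45×10⁻¹⁰)/(0.226)⁴ = 1.244×10⁻⁷ N.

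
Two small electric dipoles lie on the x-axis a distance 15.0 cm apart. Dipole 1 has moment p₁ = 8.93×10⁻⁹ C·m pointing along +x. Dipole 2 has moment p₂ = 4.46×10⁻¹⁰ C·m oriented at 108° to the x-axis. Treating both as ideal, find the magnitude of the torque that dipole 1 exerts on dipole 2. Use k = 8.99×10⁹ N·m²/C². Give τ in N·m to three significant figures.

τ ≈ 2.02×10⁻⁵ N·m

The second dipole sits on the axis of the first, so the field there is axial: E₁ = 2kp₁/r³ along +x.
E₁ = 2(8.99×10⁹)(8.93×10⁻⁹)/(0.150)³ = 4.757×10⁴ N/C.
Torque on the second dipole: τ = p₂ E₁ sinθ.
τ = (4.46×10⁻¹⁰)(4.757×10⁴)·sin108° = 2.018×10⁻⁵ N·m.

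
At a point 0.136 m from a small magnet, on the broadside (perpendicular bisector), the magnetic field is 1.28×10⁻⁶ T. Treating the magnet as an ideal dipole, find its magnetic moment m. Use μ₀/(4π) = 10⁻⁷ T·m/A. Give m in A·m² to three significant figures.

In the equatorial plane B = (μ₀/4π)·m/r³, so m = Br³·4π/(μ₀).
m = (1.28×10⁻⁶)·(0.136)³ / (10⁻⁷) = 0.03220 A·m².

m ≈ 0.0322 A·m²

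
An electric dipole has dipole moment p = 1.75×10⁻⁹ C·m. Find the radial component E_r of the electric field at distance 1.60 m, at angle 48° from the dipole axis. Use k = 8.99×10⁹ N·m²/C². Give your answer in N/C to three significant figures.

For a dipole, E_r = (2kp cosθ)/r³.
kp/r³ = (8.99×10⁹)(1.75×10⁻⁹)/(1.60)³ = 3.841 N/C.
E_r = 2·3.841·cos48° = 5.140 N/C.

E_r ≈ 5.14 N/C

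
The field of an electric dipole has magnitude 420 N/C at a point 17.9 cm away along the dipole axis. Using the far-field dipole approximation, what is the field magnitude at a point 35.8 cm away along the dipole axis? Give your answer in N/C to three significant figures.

Dipole fields scale as 1/r³ in the far field; the geometry is the same at both points.
E₂ = E₁ · (r₁/r₂)³ = 420 · (17.9/35.8)³.
(r₁/r₂)³ = (0.5)³ = 0.125.
E₂ ≈ 52.50 N/C.

E ≈ 52.5 N/C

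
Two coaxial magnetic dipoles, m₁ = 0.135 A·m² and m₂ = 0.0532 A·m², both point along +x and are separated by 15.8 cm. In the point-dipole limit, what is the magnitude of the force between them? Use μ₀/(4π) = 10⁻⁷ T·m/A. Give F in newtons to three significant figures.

On-axis B of dipole 1: B = (μ₀/4π)·2m₁/r³. Force on dipole 2: F = m₂·dB/dr.
dB/dr = −(μ₀/4π)·6m₁/r⁴, so |F| = (μ₀/4π)·6m₁m₂/r⁴.
F = 6(10⁻⁷)(0.135)(0.0532)/(0.158)⁴ = 6.915×10⁻⁶ N.

F ≈ 6.91×10⁻⁶ N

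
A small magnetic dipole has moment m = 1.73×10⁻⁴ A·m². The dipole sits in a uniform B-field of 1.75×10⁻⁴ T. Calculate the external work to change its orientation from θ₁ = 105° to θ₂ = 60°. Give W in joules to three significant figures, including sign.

W ≈ -2.30×10⁻⁸ J

W_ext = ΔU = −mB cosθ₂ + mB cosθ₁ = mB(cosθ₁ − cosθ₂).
W = (1.73×10⁻⁴)(1.75×10⁻⁴)·(cos105° − cos60°) = (3.028×10⁻⁸)·(-0.7588) = -2.297×10⁻⁸ J.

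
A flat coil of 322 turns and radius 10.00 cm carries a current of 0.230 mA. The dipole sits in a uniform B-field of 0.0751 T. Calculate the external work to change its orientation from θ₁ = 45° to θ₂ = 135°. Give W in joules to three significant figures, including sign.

m = NIA = NIπa² = 322·(2.30×10⁻⁴)·π·(0.100)² = 0.002327 A·m².
W_ext = ΔU = −mB cosθ₂ + mB cosθ₁ = mB(cosθ₁ − cosθ₂).
W = (0.002327)(0.0751)·(cos45° − cos135°) = (1.748×10⁻⁴)·(+1.4142) = 2.471×10⁻⁴ J.

W ≈ 2.47×10⁻⁴ J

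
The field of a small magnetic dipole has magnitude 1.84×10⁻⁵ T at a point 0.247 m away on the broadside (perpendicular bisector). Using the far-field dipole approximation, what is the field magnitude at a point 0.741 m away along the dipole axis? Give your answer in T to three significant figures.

Dipole fields scale as 1/r³ in the far field.
The axial field is twice the equatorial field at the same r, so the geometry factor is 2/1.
B₂ = B₁ · (2/1) · (r₁/r₂)³ = 1.84×10⁻⁵ · 2 · (0.247/0.741)³.
(r₁/r₂)³ = (0.3333)³ = 0.03704.
B₂ ≈ 1.363×10⁻⁶ T.

B ≈ 1.36×10⁻⁶ T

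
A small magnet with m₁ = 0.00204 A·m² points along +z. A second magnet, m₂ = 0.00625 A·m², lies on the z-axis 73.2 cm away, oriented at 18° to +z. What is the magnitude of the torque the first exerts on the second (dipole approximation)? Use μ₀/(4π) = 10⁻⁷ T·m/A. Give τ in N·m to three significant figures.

τ ≈ 2.01×10⁻¹² N·m

Dipole B is on the axis of dipole A, so B₁ there is axial: B₁ = (μ₀/4π)·2m₁/r³ along +z.
B₁ = 2(10⁻⁷)(0.00204)/(0.732)³ = 1.040×10⁻⁹ T.
τ = m₂ B₁ sinθ.
τ = (0.00625)(1.040×10⁻⁹)·sin18° = 2.009×10⁻¹² N·m.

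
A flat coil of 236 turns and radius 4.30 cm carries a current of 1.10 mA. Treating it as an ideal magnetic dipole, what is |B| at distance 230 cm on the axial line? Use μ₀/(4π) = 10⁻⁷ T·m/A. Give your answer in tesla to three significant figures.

B ≈ 2.48×10⁻¹¹ T

m = NIA = NIπa² = 236·(0.00110)·π·(0.0430)² = 0.001508 A·m².
On axis B = (μ₀/4π)·2m/r³.
B = 2·(10⁻⁷)·(0.001508) / (2.30)³ = 2.479×10⁻¹¹ T.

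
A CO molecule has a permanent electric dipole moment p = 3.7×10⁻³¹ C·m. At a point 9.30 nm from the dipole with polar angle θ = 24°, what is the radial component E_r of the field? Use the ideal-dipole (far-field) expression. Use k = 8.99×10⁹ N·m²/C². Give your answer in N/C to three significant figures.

E_r ≈ 7560 N/C

For a dipole, E_r = (2kp cosθ)/r³.
kp/r³ = (8.99×10⁹)(3.70×10⁻³¹)/(9.30×10⁻⁹)³ = 4135 N/C.
E_r = 2·4135·cos24° = 7556 N/C.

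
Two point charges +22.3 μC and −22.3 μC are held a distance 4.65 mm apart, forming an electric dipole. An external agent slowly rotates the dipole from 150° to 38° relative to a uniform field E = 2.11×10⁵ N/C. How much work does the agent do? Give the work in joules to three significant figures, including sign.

Dipole moment p = qd = (2.23×10⁻⁵ C)(0.00465 m) = 1.037×10⁻⁷ C·m.
W_ext = ΔU = U(θ₂) − U(θ₁) = −pE cosθ₂ − (−pE cosθ₁) = pE(cosθ₁ − cosθ₂).
W = (1.037×10⁻⁷)(2.11×10⁵)·(cos150° − cos38°) = (0.02188)·(-1.6540) = -0.03619 J.

W ≈ -0.0362 J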